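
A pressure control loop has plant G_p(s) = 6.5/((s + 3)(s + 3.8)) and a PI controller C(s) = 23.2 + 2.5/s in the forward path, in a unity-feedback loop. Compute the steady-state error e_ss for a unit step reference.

0

The open loop C(s)G_p(s) has a pole at the origin (type 1), so the static position error constant is infinite and e_ss = 1/(1+∞) = 0.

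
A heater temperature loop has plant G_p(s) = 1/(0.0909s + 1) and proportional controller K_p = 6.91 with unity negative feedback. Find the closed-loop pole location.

s = -87.02

Closed loop: T(s) = K_p·G_p/(1+K_p·G_p) = 6.91/(0.0909s + 1 + 6.91), with pole at s = −(1 + 6.91)/0.0909 = −87.02.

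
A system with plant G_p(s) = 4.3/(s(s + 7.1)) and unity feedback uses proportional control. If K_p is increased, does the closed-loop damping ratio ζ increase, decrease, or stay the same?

ζ = 7.1/(2√(4.3K_p)); increasing K_p raises the denominator, so ζ falls.

decrease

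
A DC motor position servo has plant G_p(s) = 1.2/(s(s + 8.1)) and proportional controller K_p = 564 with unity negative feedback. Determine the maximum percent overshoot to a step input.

61%

From 1 + K_pG_p(s) = 0: s² + 8.1s + 676.8 = 0 ⇒ ω_n = 26.02, ζ = 0.1557.
%OS = 100·exp(−πζ/√(1−ζ²)) = 100·exp(−π·0.1557/√0.9758) = 61%.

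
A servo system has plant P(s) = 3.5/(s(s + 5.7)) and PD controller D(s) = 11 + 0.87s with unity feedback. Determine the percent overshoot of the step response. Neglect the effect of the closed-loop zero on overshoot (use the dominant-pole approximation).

Forward path: (11 + 0.87s)·3.5/(s(s+5.7)). The closed-loop characteristic equation is s² + (5.7 + 3.5·0.87)s + 3.5·11 = 0.
That is s² + 8.745s + 38.5 = 0, so ω_n = 6.205 rad/s and ζ = 8.745/(2·6.205) = 0.7047.
%OS = 100·exp(−πζ/√(1−ζ²)) = 4.41%.

4.41%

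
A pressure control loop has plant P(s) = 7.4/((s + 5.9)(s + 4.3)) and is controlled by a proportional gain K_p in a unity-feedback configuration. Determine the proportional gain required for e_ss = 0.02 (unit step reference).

The loop is type 0, so e_ss(step) = 1/(1 + K_pos) with K_pos = K_p·P(0).
P(0) = 0.2917. Require 1/(1 + K_p·0.2917) = 0.02, so 1 + 0.2917·K_p = 50.
K_p = (50 − 1)/0.2917 = 168.

K_p = 168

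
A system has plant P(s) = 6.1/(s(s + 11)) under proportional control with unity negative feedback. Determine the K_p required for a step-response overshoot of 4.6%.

From %OS = 100·exp(−πζ/√(1−ζ²)) = 4.6%, ζ = −ln(0.046)/√(π²+ln²(0.046)) = 0.7.
Characteristic equation s² + 11s + 6.1K_p = 0 gives ζ = 11/(2√(6.1K_p)).
Setting ζ = 0.7: √(6.1K_p) = 11/(2·0.7) = 7.857, so K_p = 61.74/6.1 = 10.1.

K_p = 10.1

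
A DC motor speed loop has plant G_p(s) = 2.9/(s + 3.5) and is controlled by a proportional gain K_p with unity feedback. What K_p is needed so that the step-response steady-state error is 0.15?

K_p = 6.84

For a type-0 loop with proportional control, e_ss = 1/(1 + K_p·G_p(0)).
G_p(0) = 0.8286. Require 1/(1 + K_p·0.8286) = 0.15, so 1 + 0.8286·K_p = 6.667.
K_p = (6.667 − 1)/0.8286 = 6.84.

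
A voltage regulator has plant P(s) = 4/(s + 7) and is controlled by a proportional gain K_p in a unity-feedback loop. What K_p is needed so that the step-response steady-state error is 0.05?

The loop is type 0, so e_ss(step) = 1/(1 + K_pos) with K_pos = K_p·P(0).
P(0) = 0.5714. Require 1/(1 + K_p·0.5714) = 0.05, so 1 + 0.5714·K_p = 20.
K_p = (20 − 1)/0.5714 = 33.2.

K_p = 33.2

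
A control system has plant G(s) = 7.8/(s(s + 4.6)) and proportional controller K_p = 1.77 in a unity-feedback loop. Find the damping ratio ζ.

1 + K_p·G(s) = 0 gives s² + 4.6s + 13.81 = 0.
So ω_n² = 13.81 ⇒ ω_n = 3.716 rad/s, and ζ = 4.6/(2ω_n) = 0.619.

ζ = 0.619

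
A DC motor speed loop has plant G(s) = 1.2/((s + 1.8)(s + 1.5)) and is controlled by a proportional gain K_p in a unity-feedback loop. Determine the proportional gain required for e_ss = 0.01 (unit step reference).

K_p = 223

The loop is type 0, so e_ss(step) = 1/(1 + K_pos) with K_pos = K_p·G(0).
G(0) = 0.4444. Require 1/(1 + K_p·0.4444) = 0.01, so 1 + 0.4444·K_p = 100.
K_p = (100 − 1)/0.4444 = 223.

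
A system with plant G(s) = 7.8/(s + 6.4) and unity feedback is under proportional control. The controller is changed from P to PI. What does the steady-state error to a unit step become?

Adding integral action puts a pole at s = 0 in the forward path, raising the system type to 1; a type-1 loop has zero steady-state error to a step.

0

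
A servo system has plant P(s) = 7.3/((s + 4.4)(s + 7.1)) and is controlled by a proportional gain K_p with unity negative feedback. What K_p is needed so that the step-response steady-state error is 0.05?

Steady-state error for a unit step on this type-0 loop is 1/(1 + K_p·P(0)).
P(0) = 0.2337. Require 1/(1 + K_p·0.2337) = 0.05, so 1 + 0.2337·K_p = 20.
K_p = (20 − 1)/0.2337 = 81.3.

K_p = 81.3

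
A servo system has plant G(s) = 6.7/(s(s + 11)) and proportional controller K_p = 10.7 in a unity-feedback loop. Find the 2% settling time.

From 1 + K_pG(s) = 0: s² + 11s + 71.69 = 0 ⇒ ω_n = 8.467, ζ = 0.6496.
2% settling time T_s ≈ 4/(ζω_n) = 4/5.5 = 0.727 s.

T_s ≈ 0.727 s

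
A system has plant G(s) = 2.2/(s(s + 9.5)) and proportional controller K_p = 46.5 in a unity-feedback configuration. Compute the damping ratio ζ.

ζ = 0.47

1 + K_p·G(s) = 0 gives s² + 9.5s + 102.3 = 0.
Matching s² + 2ζω_n s + ω_n²: ω_n = √102.3 = 10.11 rad/s and 2ζω_n = 9.5, so ζ = 9.5/(2·10.11) = 0.47.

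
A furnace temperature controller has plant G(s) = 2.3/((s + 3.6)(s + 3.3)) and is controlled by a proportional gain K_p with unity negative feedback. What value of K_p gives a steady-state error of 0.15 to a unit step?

Steady-state error for a unit step on this type-0 loop is 1/(1 + K_p·G(0)).
G(0) = 0.1936. Require 1/(1 + K_p·0.1936) = 0.15, so 1 + 0.1936·K_p = 6.667.
K_p = (6.667 − 1)/0.1936 = 29.3.

K_p = 29.3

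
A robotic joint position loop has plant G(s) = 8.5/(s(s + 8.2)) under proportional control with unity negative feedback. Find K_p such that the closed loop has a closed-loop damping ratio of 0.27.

Closed-loop characteristic equation: s² + 8.2s + K_p·8.5 = 0.
So ω_n = √(8.5K_p) and 2ζω_n = 8.2, giving ζ = 8.2/(2√(8.5K_p)).
Setting ζ = 0.27: √(8.5K_p) = 8.2/(2·0.27) = 15.19, so K_p = 230.6/8.5 = 27.1.

K_p = 27.1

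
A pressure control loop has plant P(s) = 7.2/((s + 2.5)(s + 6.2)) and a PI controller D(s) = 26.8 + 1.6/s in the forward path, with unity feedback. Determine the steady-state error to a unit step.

0

The open loop D(s)P(s) has a pole at the origin (type 1), so the static position error constant is infinite and e_ss = 1/(1+∞) = 0.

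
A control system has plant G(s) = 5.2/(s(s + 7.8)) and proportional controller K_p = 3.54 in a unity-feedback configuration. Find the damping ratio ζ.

ζ = 0.909

The closed-loop denominator is s(s+7.8) + 3.54·5.2 = s² + 7.8s + 18.41.
Matching s² + 2ζω_n s + ω_n²: ω_n = √18.41 = 4.29 rad/s and 2ζω_n = 7.8, so ζ = 7.8/(2·4.29) = 0.909.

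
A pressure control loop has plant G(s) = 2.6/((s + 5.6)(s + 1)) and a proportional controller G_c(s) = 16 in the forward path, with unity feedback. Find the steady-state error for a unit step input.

The loop is type 0. Static position error constant K_pos = G_c(0)·G(0) = 16·0.4643 = 7.429.
Steady-state error to a unit step: e_ss = 1/(1+K_pos) = 1/8.429 = 0.119.

0.119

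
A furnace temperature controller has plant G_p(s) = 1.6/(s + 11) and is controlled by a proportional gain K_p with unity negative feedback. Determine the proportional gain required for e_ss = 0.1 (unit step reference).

For a type-0 loop with proportional control, e_ss = 1/(1 + K_p·G_p(0)).
G_p(0) = 0.1455. Require 1/(1 + K_p·0.1455) = 0.1, so 1 + 0.1455·K_p = 10.
K_p = (10 − 1)/0.1455 = 61.9.

K_p = 61.9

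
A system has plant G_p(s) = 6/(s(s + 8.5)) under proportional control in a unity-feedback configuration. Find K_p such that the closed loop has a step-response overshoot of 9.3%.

From %OS = 100·exp(−πζ/√(1−ζ²)) = 9.3%, ζ = −ln(0.093)/√(π²+ln²(0.093)) = 0.6031.
Characteristic equation s² + 8.5s + 6K_p = 0 gives ζ = 8.5/(2√(6K_p)).
Setting ζ = 0.6031: √(6K_p) = 8.5/(2·0.6031) = 7.047, so K_p = 49.66/6 = 8.28.

K_p = 8.28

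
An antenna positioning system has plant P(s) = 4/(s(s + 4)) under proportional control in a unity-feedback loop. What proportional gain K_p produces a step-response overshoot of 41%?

K_p = 13.4

From %OS = 100·exp(−πζ/√(1−ζ²)) = 41%, ζ = −ln(0.41)/√(π²+ln²(0.41)) = 0.273.
Characteristic equation s² + 4s + 4K_p = 0 gives ζ = 4/(2√(4K_p)).
Setting ζ = 0.273: √(4K_p) = 4/(2·0.273) = 7.325, so K_p = 53.66/4 = 13.4.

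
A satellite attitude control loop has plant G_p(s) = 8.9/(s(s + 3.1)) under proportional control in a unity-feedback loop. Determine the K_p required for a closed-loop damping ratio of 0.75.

K_p = 0.48

Closed-loop characteristic equation: s² + 3.1s + K_p·8.9 = 0.
So ω_n = √(8.9K_p) and 2ζω_n = 3.1, giving ζ = 3.1/(2√(8.9K_p)).
Setting ζ = 0.75: √(8.9K_p) = 3.1/(2·0.75) = 2.067, so K_p = 4.271/8.9 = 0.48.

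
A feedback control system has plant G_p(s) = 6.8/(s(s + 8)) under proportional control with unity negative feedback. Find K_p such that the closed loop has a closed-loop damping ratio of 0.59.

Closed-loop characteristic equation: s² + 8s + K_p·6.8 = 0.
So ω_n = √(6.8K_p) and 2ζω_n = 8, giving ζ = 8/(2√(6.8K_p)).
Setting ζ = 0.59: √(6.8K_p) = 8/(2·0.59) = 6.78, so K_p = 45.96/6.8 = 6.76.

K_p = 6.76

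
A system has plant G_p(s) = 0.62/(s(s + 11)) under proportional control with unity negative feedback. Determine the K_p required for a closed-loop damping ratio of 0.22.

K_p = 1010

Closed-loop characteristic equation: s² + 11s + K_p·0.62 = 0.
So ω_n = √(0.62K_p) and 2ζω_n = 11, giving ζ = 11/(2√(0.62K_p)).
Setting ζ = 0.22: √(0.62K_p) = 11/(2·0.22) = 25, so K_p = 625/0.62 = 1010.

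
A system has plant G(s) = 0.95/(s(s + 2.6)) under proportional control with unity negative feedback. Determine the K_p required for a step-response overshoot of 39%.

K_p = 21.6

From %OS = 100·exp(−πζ/√(1−ζ²)) = 39%, ζ = −ln(0.39)/√(π²+ln²(0.39)) = 0.2871.
Characteristic equation s² + 2.6s + 0.95K_p = 0 gives ζ = 2.6/(2√(0.95K_p)).
Setting ζ = 0.2871: √(0.95K_p) = 2.6/(2·0.2871) = 4.528, so K_p = 20.5/0.95 = 21.6.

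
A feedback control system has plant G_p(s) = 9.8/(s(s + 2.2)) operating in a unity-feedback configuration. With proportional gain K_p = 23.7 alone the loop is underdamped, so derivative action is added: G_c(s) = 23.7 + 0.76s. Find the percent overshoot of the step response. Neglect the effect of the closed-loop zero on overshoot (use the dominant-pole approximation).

Forward path: (23.7 + 0.76s)·9.8/(s(s+2.2)). The closed-loop characteristic equation is s² + (2.2 + 9.8·0.76)s + 9.8·23.7 = 0.
That is s² + 9.648s + 232.3 = 0, so ω_n = 15.24 rad/s and ζ = 9.648/(2·15.24) = 0.3165.
%OS = 100·exp(−πζ/√(1−ζ²)) = 35.1%.

35.1%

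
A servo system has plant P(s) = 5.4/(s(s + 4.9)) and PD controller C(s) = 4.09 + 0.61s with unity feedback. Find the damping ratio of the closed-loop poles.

ζ = 0.872

Forward path: (4.09 + 0.61s)·5.4/(s(s+4.9)). The closed-loop characteristic equation is s² + (4.9 + 5.4·0.61)s + 5.4·4.09 = 0.
That is s² + 8.194s + 22.09 = 0, so ω_n = 4.7 rad/s and ζ = 8.194/(2·4.7) = 0.8718.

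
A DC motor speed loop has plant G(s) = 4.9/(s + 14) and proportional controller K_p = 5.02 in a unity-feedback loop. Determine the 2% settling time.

Closed-loop transfer function: T(s) = K_p·G(s)/(1 + K_p·G(s)) = 24.6/(s + 14 + 24.6) = 24.6/(s + 38.6).
Time constant τ = 1/38.6 = 0.02591 s, so the 2% settling time is about 4τ = 0.104 s.

T_s ≈ 0.104 s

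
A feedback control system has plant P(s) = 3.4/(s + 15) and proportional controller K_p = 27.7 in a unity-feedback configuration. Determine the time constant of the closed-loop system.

Closed-loop transfer function: T(s) = K_p·P(s)/(1 + K_p·P(s)) = 94.18/(s + 15 + 94.18) = 94.18/(s + 109.2).
Time constant τ = 1/109.2 = 0.00916 s.

τ = 0.00916 s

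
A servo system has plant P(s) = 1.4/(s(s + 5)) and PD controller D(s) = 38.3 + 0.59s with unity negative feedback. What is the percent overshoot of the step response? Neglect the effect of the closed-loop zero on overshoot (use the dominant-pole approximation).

Forward path: (38.3 + 0.59s)·1.4/(s(s+5)). The closed-loop characteristic equation is s² + (5 + 1.4·0.59)s + 1.4·38.3 = 0.
That is s² + 5.826s + 53.62 = 0, so ω_n = 7.323 rad/s and ζ = 5.826/(2·7.323) = 0.3978.
%OS = 100·exp(−πζ/√(1−ζ²)) = 25.6%.

25.6%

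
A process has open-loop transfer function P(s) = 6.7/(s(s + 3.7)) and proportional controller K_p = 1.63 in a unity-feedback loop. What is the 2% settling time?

From 1 + K_pP(s) = 0: s² + 3.7s + 10.92 = 0 ⇒ ω_n = 3.305, ζ = 0.5598.
2% settling time T_s ≈ 4/(ζω_n) = 4/1.85 = 2.16 s.

T_s ≈ 2.16 s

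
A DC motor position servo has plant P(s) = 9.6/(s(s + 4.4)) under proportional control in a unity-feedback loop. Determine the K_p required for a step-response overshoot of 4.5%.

From %OS = 100·exp(−πζ/√(1−ζ²)) = 4.5%, ζ = −ln(0.045)/√(π²+ln²(0.045)) = 0.7025.
Characteristic equation s² + 4.4s + 9.6K_p = 0 gives ζ = 4.4/(2√(9.6K_p)).
Setting ζ = 0.7025: √(9.6K_p) = 4.4/(2·0.7025) = 3.132, so K_p = 9.807/9.6 = 1.02.

K_p = 1.02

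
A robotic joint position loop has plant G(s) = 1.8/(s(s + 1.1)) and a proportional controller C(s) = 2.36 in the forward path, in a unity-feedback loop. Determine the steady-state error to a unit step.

0

The open loop C(s)G(s) has a pole at the origin (type 1), so the static position error constant is infinite and e_ss = 1/(1+∞) = 0.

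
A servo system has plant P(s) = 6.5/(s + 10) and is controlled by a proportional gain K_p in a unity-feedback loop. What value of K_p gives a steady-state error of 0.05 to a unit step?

Steady-state error for a unit step on this type-0 loop is 1/(1 + K_p·P(0)).
P(0) = 0.65. Require 1/(1 + K_p·0.65) = 0.05, so 1 + 0.65·K_p = 20.
K_p = (20 − 1)/0.65 = 29.2.

K_p = 29.2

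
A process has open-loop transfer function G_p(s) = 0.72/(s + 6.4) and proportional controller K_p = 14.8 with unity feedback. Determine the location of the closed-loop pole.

Closed-loop transfer function: T(s) = K_p·G_p(s)/(1 + K_p·G_p(s)) = 10.66/(s + 6.4 + 10.66) = 10.66/(s + 17.06).
The closed-loop pole is at s = −17.06.

s = -17.06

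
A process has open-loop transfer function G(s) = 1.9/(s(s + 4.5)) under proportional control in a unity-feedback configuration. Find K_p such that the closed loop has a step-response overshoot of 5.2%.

K_p = 5.67

From %OS = 100·exp(−πζ/√(1−ζ²)) = 5.2%, ζ = −ln(0.052)/√(π²+ln²(0.052)) = 0.6853.
Characteristic equation s² + 4.5s + 1.9K_p = 0 gives ζ = 4.5/(2√(1.9K_p)).
Setting ζ = 0.6853: √(1.9K_p) = 4.5/(2·0.6853) = 3.283, so K_p = 10.78/1.9 = 5.67.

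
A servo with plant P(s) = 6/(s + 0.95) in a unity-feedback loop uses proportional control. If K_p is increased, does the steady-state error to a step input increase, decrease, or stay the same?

The position error constant K_pos = K_p·P(0) grows with K_p, and e_ss = 1/(1+K_pos) falls.

decrease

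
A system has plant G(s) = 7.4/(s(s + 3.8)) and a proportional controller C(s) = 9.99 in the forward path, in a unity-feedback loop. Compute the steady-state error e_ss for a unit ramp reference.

0.0514

The loop has one pole at the origin (type 1). Velocity error constant K_v = lim_{s→0} s·C(s)G(s) = 9.99·7.4/3.8 = 19.45.
Steady-state error to a unit ramp: e_ss = 1/K_v = 0.0514.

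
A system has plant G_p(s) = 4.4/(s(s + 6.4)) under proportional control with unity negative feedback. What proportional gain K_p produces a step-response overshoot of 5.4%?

K_p = 5.02

From %OS = 100·exp(−πζ/√(1−ζ²)) = 5.4%, ζ = −ln(0.054)/√(π²+ln²(0.054)) = 0.6806.
Characteristic equation s² + 6.4s + 4.4K_p = 0 gives ζ = 6.4/(2√(4.4K_p)).
Setting ζ = 0.6806: √(4.4K_p) = 6.4/(2·0.6806) = 4.701, so K_p = 22.1/4.4 = 5.02.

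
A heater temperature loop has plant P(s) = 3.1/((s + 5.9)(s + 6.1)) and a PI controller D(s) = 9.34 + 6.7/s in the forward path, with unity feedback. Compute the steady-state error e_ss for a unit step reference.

The open loop D(s)P(s) has a pole at the origin (type 1), so the static position error constant is infinite and e_ss = 1/(1+∞) = 0.

0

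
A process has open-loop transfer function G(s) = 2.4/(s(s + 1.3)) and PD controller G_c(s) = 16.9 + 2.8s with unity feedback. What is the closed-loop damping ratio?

ζ = 0.63

Forward path: (16.9 + 2.8s)·2.4/(s(s+1.3)). The closed-loop characteristic equation is s² + (1.3 + 2.4·2.8)s + 2.4·16.9 = 0.
That is s² + 8.02s + 40.56 = 0, so ω_n = 6.369 rad/s and ζ = 8.02/(2·6.369) = 0.6296.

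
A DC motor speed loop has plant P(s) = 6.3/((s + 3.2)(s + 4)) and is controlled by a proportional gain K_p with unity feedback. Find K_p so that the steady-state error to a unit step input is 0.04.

K_p = 48.8

For a type-0 loop with proportional control, e_ss = 1/(1 + K_p·P(0)).
P(0) = 0.4922. Require 1/(1 + K_p·0.4922) = 0.04, so 1 + 0.4922·K_p = 25.
K_p = (25 − 1)/0.4922 = 48.8.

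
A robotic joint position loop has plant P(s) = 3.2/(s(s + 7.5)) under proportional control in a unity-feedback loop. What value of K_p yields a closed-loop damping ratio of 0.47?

Closed-loop characteristic equation: s² + 7.5s + K_p·3.2 = 0.
So ω_n = √(3.2K_p) and 2ζω_n = 7.5, giving ζ = 7.5/(2√(3.2K_p)).
Setting ζ = 0.47: √(3.2K_p) = 7.5/(2·0.47) = 7.979, so K_p = 63.66/3.2 = 19.9.

K_p = 19.9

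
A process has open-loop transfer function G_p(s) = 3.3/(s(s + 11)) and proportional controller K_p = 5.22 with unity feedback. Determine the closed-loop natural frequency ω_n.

1 + K_p·G_p(s) = 0 gives s² + 11s + 17.23 = 0.
So ω_n² = 17.23 ⇒ ω_n = 4.15 rad/s, and ζ = 11/(2ω_n) = 1.33.

ω_n = 4.15 rad/s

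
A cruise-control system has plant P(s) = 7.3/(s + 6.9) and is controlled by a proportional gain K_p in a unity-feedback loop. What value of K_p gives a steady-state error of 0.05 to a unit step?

K_p = 18

Steady-state error for a unit step on this type-0 loop is 1/(1 + K_p·P(0)).
P(0) = 1.058. Require 1/(1 + K_p·1.058) = 0.05, so 1 + 1.058·K_p = 20.
K_p = (20 − 1)/1.058 = 18.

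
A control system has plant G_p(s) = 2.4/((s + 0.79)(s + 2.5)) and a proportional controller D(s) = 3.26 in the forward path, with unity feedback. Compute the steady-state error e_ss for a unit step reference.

The loop is type 0. Static position error constant K_pos = D(0)·G_p(0) = 3.26·1.215 = 3.962.
Steady-state error to a unit step: e_ss = 1/(1+K_pos) = 1/4.962 = 0.202.

0.202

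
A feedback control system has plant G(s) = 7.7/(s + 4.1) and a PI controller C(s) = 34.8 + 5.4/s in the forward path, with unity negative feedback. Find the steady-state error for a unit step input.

0

The open loop C(s)G(s) has a pole at the origin (type 1), so the static position error constant is infinite and e_ss = 1/(1+∞) = 0.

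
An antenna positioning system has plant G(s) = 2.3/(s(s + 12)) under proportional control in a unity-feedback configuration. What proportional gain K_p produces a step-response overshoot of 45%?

K_p = 258

From %OS = 100·exp(−πζ/√(1−ζ²)) = 45%, ζ = −ln(0.45)/√(π²+ln²(0.45)) = 0.2463.
Characteristic equation s² + 12s + 2.3K_p = 0 gives ζ = 12/(2√(2.3K_p)).
Setting ζ = 0.2463: √(2.3K_p) = 12/(2·0.2463) = 24.36, so K_p = 593.2/2.3 = 258.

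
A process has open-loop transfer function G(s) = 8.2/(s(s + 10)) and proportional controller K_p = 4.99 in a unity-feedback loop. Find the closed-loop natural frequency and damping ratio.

1 + K_p·G(s) = 0 gives s² + 10s + 40.92 = 0.
So ω_n² = 40.92 ⇒ ω_n = 6.397 rad/s, and ζ = 10/(2ω_n) = 0.782.

ω_n = 6.4 rad/s, ζ = 0.782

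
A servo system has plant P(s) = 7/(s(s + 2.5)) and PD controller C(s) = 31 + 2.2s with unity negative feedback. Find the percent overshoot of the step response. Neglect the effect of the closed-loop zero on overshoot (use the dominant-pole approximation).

9.04%

Forward path: (31 + 2.2s)·7/(s(s+2.5)). The closed-loop characteristic equation is s² + (2.5 + 7·2.2)s + 7·31 = 0.
That is s² + 17.9s + 217 = 0, so ω_n = 14.73 rad/s and ζ = 17.9/(2·14.73) = 0.6076.
%OS = 100·exp(−πζ/√(1−ζ²)) = 9.04%.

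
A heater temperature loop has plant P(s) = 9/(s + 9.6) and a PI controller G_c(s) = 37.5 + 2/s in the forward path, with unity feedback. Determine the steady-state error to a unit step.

0

The open loop G_c(s)P(s) has a pole at the origin (type 1), so the static position error constant is infinite and e_ss = 1/(1+∞) = 0.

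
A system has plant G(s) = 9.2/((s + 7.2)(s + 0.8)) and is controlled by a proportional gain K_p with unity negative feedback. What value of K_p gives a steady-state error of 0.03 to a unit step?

The loop is type 0, so e_ss(step) = 1/(1 + K_pos) with K_pos = K_p·G(0).
G(0) = 1.597. Require 1/(1 + K_p·1.597) = 0.03, so 1 + 1.597·K_p = 33.33.
K_p = (33.33 − 1)/1.597 = 20.2.

K_p = 20.2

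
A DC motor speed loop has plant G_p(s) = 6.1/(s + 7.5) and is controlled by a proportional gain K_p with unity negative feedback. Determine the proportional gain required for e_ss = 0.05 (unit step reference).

K_p = 23.4

The loop is type 0, so e_ss(step) = 1/(1 + K_pos) with K_pos = K_p·G_p(0).
G_p(0) = 0.8133. Require 1/(1 + K_p·0.8133) = 0.05, so 1 + 0.8133·K_p = 20.
K_p = (20 − 1)/0.8133 = 23.4.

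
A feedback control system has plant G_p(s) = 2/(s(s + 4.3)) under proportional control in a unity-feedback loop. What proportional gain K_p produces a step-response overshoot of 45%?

From %OS = 100·exp(−πζ/√(1−ζ²)) = 45%, ζ = −ln(0.45)/√(π²+ln²(0.45)) = 0.2463.
Characteristic equation s² + 4.3s + 2K_p = 0 gives ζ = 4.3/(2√(2K_p)).
Setting ζ = 0.2463: √(2K_p) = 4.3/(2·0.2463) = 8.728, so K_p = 76.17/2 = 38.1.

K_p = 38.1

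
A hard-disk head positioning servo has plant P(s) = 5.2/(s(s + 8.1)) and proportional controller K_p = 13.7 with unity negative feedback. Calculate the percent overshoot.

17.9%

The closed-loop denominator s² + 8.1s + 71.24 gives ω_n = √71.24 = 8.44 and ζ = 8.1/(2ω_n) = 0.4798.
%OS = 100·exp(−πζ/√(1−ζ²)) = 100·exp(−π·0.4798/√0.7698) = 17.9%.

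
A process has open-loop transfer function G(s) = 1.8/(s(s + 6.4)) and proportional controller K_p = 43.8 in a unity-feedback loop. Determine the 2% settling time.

The closed-loop denominator s² + 6.4s + 78.84 gives ω_n = √78.84 = 8.879 and ζ = 6.4/(2ω_n) = 0.3604.
2% settling time T_s ≈ 4/(ζω_n) = 4/3.2 = 1.25 s.

T_s ≈ 1.25 s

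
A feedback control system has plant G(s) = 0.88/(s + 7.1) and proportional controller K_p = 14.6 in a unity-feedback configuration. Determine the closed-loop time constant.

τ = 0.0501 s

Closed-loop transfer function: T(s) = K_p·G(s)/(1 + K_p·G(s)) = 12.85/(s + 7.1 + 12.85) = 12.85/(s + 19.95).
Time constant τ = 1/19.95 = 0.0501 s.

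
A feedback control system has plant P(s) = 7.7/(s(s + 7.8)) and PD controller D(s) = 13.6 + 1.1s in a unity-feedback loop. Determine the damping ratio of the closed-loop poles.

ζ = 0.795

Forward path: (13.6 + 1.1s)·7.7/(s(s+7.8)). The closed-loop characteristic equation is s² + (7.8 + 7.7·1.1)s + 7.7·13.6 = 0.
That is s² + 16.27s + 104.7 = 0, so ω_n = 10.23 rad/s and ζ = 16.27/(2·10.23) = 0.795.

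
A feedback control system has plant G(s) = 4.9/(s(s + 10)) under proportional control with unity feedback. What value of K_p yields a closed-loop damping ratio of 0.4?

K_p = 31.9

Closed-loop characteristic equation: s² + 10s + K_p·4.9 = 0.
So ω_n = √(4.9K_p) and 2ζω_n = 10, giving ζ = 10/(2√(4.9K_p)).
Setting ζ = 0.4: √(4.9K_p) = 10/(2·0.4) = 12.5, so K_p = 156.2/4.9 = 31.9.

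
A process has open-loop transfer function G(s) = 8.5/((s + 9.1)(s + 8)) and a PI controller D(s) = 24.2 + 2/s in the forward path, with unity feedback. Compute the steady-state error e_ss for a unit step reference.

The open loop D(s)G(s) has a pole at the origin (type 1), so the static position error constant is infinite and e_ss = 1/(1+∞) = 0.

0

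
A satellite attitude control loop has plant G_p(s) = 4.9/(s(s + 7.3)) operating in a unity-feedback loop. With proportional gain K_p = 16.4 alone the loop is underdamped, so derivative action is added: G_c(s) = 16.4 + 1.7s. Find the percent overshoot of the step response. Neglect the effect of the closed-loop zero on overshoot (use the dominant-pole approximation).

Forward path: (16.4 + 1.7s)·4.9/(s(s+7.3)). The closed-loop characteristic equation is s² + (7.3 + 4.9·1.7)s + 4.9·16.4 = 0.
That is s² + 15.63s + 80.36 = 0, so ω_n = 8.964 rad/s and ζ = 15.63/(2·8.964) = 0.8718.
%OS = 100·exp(−πζ/√(1−ζ²)) = 0.373%.

0.373%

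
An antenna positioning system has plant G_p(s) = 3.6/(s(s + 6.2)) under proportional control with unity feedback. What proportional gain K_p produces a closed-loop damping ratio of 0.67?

Closed-loop characteristic equation: s² + 6.2s + K_p·3.6 = 0.
So ω_n = √(3.6K_p) and 2ζω_n = 6.2, giving ζ = 6.2/(2√(3.6K_p)).
Setting ζ = 0.67: √(3.6K_p) = 6.2/(2·0.67) = 4.627, so K_p = 21.41/3.6 = 5.95.

K_p = 5.95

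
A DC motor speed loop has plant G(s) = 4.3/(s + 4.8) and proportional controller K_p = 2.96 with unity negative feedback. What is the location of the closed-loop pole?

Closed-loop transfer function: T(s) = K_p·G(s)/(1 + K_p·G(s)) = 12.73/(s + 4.8 + 12.73) = 12.73/(s + 17.53).
The closed-loop pole is at s = −17.53.

s = -17.53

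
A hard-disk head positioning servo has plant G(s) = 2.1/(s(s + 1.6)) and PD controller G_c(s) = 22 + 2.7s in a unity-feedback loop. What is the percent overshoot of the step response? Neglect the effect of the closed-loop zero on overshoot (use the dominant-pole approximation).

13.7%

Forward path: (22 + 2.7s)·2.1/(s(s+1.6)). The closed-loop characteristic equation is s² + (1.6 + 2.1·2.7)s + 2.1·22 = 0.
That is s² + 7.27s + 46.2 = 0, so ω_n = 6.797 rad/s and ζ = 7.27/(2·6.797) = 0.5348.
%OS = 100·exp(−πζ/√(1−ζ²)) = 13.7%.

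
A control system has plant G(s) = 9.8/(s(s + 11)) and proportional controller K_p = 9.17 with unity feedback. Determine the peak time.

From 1 + K_pG(s) = 0: s² + 11s + 89.87 = 0 ⇒ ω_n = 9.48, ζ = 0.5802.
Damped frequency ω_d = ω_n√(1−ζ²) = 7.721 rad/s, so peak time T_p = π/ω_d = 0.407 s.

T_p = 0.407 s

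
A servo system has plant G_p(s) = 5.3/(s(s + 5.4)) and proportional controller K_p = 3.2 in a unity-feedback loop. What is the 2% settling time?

The closed-loop denominator s² + 5.4s + 16.96 gives ω_n = √16.96 = 4.118 and ζ = 5.4/(2ω_n) = 0.6556.
2% settling time T_s ≈ 4/(ζω_n) = 4/2.7 = 1.48 s.

T_s ≈ 1.48 s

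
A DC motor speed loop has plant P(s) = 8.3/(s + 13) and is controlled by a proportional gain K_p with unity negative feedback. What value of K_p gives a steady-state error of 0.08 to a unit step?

K_p = 18

Steady-state error for a unit step on this type-0 loop is 1/(1 + K_p·P(0)).
P(0) = 0.6385. Require 1/(1 + K_p·0.6385) = 0.08, so 1 + 0.6385·K_p = 12.5.
K_p = (12.5 − 1)/0.6385 = 18.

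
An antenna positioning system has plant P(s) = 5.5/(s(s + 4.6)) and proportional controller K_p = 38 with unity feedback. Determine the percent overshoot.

60.3%

The closed-loop denominator s² + 4.6s + 209 gives ω_n = √209 = 14.46 and ζ = 4.6/(2ω_n) = 0.1591.
%OS = 100·exp(−πζ/√(1−ζ²)) = 100·exp(−π·0.1591/√0.9747) = 60.3%.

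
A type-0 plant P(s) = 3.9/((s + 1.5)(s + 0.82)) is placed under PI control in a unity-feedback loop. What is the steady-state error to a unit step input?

The PI controller's integrator makes the forward path type 1, so e_ss to a step is zero.

0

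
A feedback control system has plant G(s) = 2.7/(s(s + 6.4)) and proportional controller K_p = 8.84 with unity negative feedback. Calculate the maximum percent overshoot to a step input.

Closed-loop characteristic equation: s² + 6.4s + 23.87 = 0, so ω_n = 4.885 rad/s and ζ = 6.4/(2·4.885) = 0.655.
%OS = 100·exp(−πζ/√(1−ζ²)) = 100·exp(−π·0.655/√0.571) = 6.57%.

6.57%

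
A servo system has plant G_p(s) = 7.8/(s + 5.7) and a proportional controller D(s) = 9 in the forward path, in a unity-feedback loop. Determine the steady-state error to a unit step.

0.0751

The loop is type 0. Static position error constant K_pos = D(0)·G_p(0) = 9·1.368 = 12.32.
Steady-state error to a unit step: e_ss = 1/(1+K_pos) = 1/13.32 = 0.0751.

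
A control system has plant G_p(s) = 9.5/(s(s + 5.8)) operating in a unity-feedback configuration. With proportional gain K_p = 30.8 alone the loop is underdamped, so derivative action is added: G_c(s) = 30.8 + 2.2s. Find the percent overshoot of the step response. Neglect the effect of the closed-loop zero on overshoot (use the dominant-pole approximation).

1.98%

Forward path: (30.8 + 2.2s)·9.5/(s(s+5.8)). The closed-loop characteristic equation is s² + (5.8 + 9.5·2.2)s + 9.5·30.8 = 0.
That is s² + 26.7s + 292.6 = 0, so ω_n = 17.11 rad/s and ζ = 26.7/(2·17.11) = 0.7804.
%OS = 100·exp(−πζ/√(1−ζ²)) = 1.98%.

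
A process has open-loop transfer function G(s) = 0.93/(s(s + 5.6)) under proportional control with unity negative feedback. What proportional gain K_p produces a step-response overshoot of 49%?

K_p = 172

From %OS = 100·exp(−πζ/√(1−ζ²)) = 49%, ζ = −ln(0.49)/√(π²+ln²(0.49)) = 0.2214.
Characteristic equation s² + 5.6s + 0.93K_p = 0 gives ζ = 5.6/(2√(0.93K_p)).
Setting ζ = 0.2214: √(0.93K_p) = 5.6/(2·0.2214) = 12.65, so K_p = 159.9/0.93 = 172.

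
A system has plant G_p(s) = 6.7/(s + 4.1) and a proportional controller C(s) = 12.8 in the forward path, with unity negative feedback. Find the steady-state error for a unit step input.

The loop is type 0. Static position error constant K_pos = C(0)·G_p(0) = 12.8·1.634 = 20.92.
Steady-state error to a unit step: e_ss = 1/(1+K_pos) = 1/21.92 = 0.0456.

0.0456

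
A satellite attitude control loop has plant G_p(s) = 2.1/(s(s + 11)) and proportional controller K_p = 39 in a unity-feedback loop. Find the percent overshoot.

The closed-loop denominator s² + 11s + 81.9 gives ω_n = √81.9 = 9.05 and ζ = 11/(2ω_n) = 0.6077.
%OS = 100·exp(−πζ/√(1−ζ²)) = 100·exp(−π·0.6077/√0.6306) = 9.03%.

9.03%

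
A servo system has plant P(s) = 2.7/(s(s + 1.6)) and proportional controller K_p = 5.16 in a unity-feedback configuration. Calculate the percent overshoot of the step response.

50.2%

From 1 + K_pP(s) = 0: s² + 1.6s + 13.93 = 0 ⇒ ω_n = 3.733, ζ = 0.2143.
%OS = 100·exp(−πζ/√(1−ζ²)) = 100·exp(−π·0.2143/√0.9541) = 50.2%.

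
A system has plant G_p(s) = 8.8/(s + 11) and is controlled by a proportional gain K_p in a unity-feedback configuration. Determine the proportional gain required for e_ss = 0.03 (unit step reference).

K_p = 40.4

Steady-state error for a unit step on this type-0 loop is 1/(1 + K_p·G_p(0)).
G_p(0) = 0.8. Require 1/(1 + K_p·0.8) = 0.03, so 1 + 0.8·K_p = 33.33.
K_p = (33.33 − 1)/0.8 = 40.4.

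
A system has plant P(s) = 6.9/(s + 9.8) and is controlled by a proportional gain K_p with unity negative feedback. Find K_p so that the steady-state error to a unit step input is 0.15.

For a type-0 loop with proportional control, e_ss = 1/(1 + K_p·P(0)).
P(0) = 0.7041. Require 1/(1 + K_p·0.7041) = 0.15, so 1 + 0.7041·K_p = 6.667.
K_p = (6.667 − 1)/0.7041 = 8.05.

K_p = 8.05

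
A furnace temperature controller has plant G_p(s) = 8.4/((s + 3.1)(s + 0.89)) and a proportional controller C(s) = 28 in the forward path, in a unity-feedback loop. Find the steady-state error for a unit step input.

The loop is type 0. Static position error constant K_pos = C(0)·G_p(0) = 28·3.045 = 85.25.
Steady-state error to a unit step: e_ss = 1/(1+K_pos) = 1/86.25 = 0.0116.

0.0116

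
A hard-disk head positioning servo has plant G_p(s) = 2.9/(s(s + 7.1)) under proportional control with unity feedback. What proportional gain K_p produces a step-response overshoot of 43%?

From %OS = 100·exp(−πζ/√(1−ζ²)) = 43%, ζ = −ln(0.43)/√(π²+ln²(0.43)) = 0.2594.
Characteristic equation s² + 7.1s + 2.9K_p = 0 gives ζ = 7.1/(2√(2.9K_p)).
Setting ζ = 0.2594: √(2.9K_p) = 7.1/(2·0.2594) = 13.68, so K_p = 187.2/2.9 = 64.6.

K_p = 64.6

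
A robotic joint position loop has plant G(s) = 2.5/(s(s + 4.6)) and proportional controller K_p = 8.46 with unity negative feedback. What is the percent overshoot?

16.3%

The closed-loop denominator s² + 4.6s + 21.15 gives ω_n = √21.15 = 4.599 and ζ = 4.6/(2ω_n) = 0.5001.
%OS = 100·exp(−πζ/√(1−ζ²)) = 100·exp(−π·0.5001/√0.7499) = 16.3%.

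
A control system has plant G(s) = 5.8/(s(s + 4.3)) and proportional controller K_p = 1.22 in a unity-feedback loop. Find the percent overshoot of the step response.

Closed-loop characteristic equation: s² + 4.3s + 7.076 = 0, so ω_n = 2.66 rad/s and ζ = 4.3/(2·2.66) = 0.8082.
%OS = 100·exp(−πζ/√(1−ζ²)) = 100·exp(−π·0.8082/√0.3467) = 1.34%.

1.34%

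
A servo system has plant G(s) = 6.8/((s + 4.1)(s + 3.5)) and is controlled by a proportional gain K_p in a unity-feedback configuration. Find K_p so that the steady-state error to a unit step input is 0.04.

K_p = 50.6

Steady-state error for a unit step on this type-0 loop is 1/(1 + K_p·G(0)).
G(0) = 0.4739. Require 1/(1 + K_p·0.4739) = 0.04, so 1 + 0.4739·K_p = 25.
K_p = (25 − 1)/0.4739 = 50.6.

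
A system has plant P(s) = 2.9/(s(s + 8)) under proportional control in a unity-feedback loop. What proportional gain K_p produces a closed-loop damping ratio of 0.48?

K_p = 23.9

Closed-loop characteristic equation: s² + 8s + K_p·2.9 = 0.
So ω_n = √(2.9K_p) and 2ζω_n = 8, giving ζ = 8/(2√(2.9K_p)).
Setting ζ = 0.48: √(2.9K_p) = 8/(2·0.48) = 8.333, so K_p = 69.44/2.9 = 23.9.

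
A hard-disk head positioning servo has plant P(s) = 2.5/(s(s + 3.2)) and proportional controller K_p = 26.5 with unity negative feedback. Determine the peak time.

T_p = 0.394 s

The closed-loop denominator s² + 3.2s + 66.25 gives ω_n = √66.25 = 8.139 and ζ = 3.2/(2ω_n) = 0.1966.
Damped frequency ω_d = ω_n√(1−ζ²) = 7.981 rad/s, so peak time T_p = π/ω_d = 0.394 s.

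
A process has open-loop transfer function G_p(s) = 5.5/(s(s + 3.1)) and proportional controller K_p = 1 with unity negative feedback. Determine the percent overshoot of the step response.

6.29%

Closed-loop characteristic equation: s² + 3.1s + 5.5 = 0, so ω_n = 2.345 rad/s and ζ = 3.1/(2·2.345) = 0.6609.
%OS = 100·exp(−πζ/√(1−ζ²)) = 100·exp(−π·0.6609/√0.5632) = 6.29%.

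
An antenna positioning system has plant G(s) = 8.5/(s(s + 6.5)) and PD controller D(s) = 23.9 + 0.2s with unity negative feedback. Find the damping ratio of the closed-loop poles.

ζ = 0.288

Forward path: (23.9 + 0.2s)·8.5/(s(s+6.5)). The closed-loop characteristic equation is s² + (6.5 + 8.5·0.2)s + 8.5·23.9 = 0.
That is s² + 8.2s + 203.1 = 0, so ω_n = 14.25 rad/s and ζ = 8.2/(2·14.25) = 0.2877.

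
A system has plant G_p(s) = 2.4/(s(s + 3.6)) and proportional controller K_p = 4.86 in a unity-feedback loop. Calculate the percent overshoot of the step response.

Closed-loop characteristic equation: s² + 3.6s + 11.66 = 0, so ω_n = 3.415 rad/s and ζ = 3.6/(2·3.415) = 0.527.
%OS = 100·exp(−πζ/√(1−ζ²)) = 100·exp(−π·0.527/√0.7222) = 14.3%.

14.3%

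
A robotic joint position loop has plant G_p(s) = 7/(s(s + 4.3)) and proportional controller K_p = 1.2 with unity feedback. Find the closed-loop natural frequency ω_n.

The closed-loop denominator is s(s+4.3) + 1.2·7 = s² + 4.3s + 8.4.
Matching s² + 2ζω_n s + ω_n²: ω_n = √8.4 = 2.898 rad/s and 2ζω_n = 4.3, so ζ = 4.3/(2·2.898) = 0.742.

ω_n = 2.9 rad/s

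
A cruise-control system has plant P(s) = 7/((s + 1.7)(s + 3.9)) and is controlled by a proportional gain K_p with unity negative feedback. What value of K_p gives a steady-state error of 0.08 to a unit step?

K_p = 10.9

Steady-state error for a unit step on this type-0 loop is 1/(1 + K_p·P(0)).
P(0) = 1.056. Require 1/(1 + K_p·1.056) = 0.08, so 1 + 1.056·K_p = 12.5.
K_p = (12.5 − 1)/1.056 = 10.9.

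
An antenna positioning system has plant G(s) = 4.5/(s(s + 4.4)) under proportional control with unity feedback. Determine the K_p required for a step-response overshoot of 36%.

K_p = 11.2

From %OS = 100·exp(−πζ/√(1−ζ²)) = 36%, ζ = −ln(0.36)/√(π²+ln²(0.36)) = 0.3093.
Characteristic equation s² + 4.4s + 4.5K_p = 0 gives ζ = 4.4/(2√(4.5K_p)).
Setting ζ = 0.3093: √(4.5K_p) = 4.4/(2·0.3093) = 7.114, so K_p = 50.61/4.5 = 11.2.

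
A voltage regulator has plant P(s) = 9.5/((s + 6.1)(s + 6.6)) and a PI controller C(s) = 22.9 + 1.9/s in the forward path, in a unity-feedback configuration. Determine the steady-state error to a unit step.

0

The open loop C(s)P(s) has a pole at the origin (type 1), so the static position error constant is infinite and e_ss = 1/(1+∞) = 0.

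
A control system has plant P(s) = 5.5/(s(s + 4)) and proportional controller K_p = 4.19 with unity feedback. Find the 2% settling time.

From 1 + K_pP(s) = 0: s² + 4s + 23.05 = 0 ⇒ ω_n = 4.801, ζ = 0.4166.
2% settling time T_s ≈ 4/(ζω_n) = 4/2 = 2 s.

T_s ≈ 2 s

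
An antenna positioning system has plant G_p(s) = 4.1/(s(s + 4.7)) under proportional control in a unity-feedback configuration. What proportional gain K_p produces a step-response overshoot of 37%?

K_p = 14.8

From %OS = 100·exp(−πζ/√(1−ζ²)) = 37%, ζ = −ln(0.37)/√(π²+ln²(0.37)) = 0.3017.
Characteristic equation s² + 4.7s + 4.1K_p = 0 gives ζ = 4.7/(2√(4.1K_p)).
Setting ζ = 0.3017: √(4.1K_p) = 4.7/(2·0.3017) = 7.788, so K_p = 60.66/4.1 = 14.8.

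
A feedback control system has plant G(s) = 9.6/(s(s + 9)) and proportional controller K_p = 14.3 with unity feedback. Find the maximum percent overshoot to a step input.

From 1 + K_pG(s) = 0: s² + 9s + 137.3 = 0 ⇒ ω_n = 11.72, ζ = 0.3841.
%OS = 100·exp(−πζ/√(1−ζ²)) = 100·exp(−π·0.3841/√0.8525) = 27.1%.

27.1%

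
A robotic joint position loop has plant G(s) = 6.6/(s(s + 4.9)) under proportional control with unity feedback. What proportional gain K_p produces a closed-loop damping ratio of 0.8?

Closed-loop characteristic equation: s² + 4.9s + K_p·6.6 = 0.
So ω_n = √(6.6K_p) and 2ζω_n = 4.9, giving ζ = 4.9/(2√(6.6K_p)).
Setting ζ = 0.8: √(6.6K_p) = 4.9/(2·0.8) = 3.062, so K_p = 9.379/6.6 = 1.42.

K_p = 1.42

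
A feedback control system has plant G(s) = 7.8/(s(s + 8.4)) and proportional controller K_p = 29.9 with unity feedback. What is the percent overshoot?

40.7%

The closed-loop denominator s² + 8.4s + 233.2 gives ω_n = √233.2 = 15.27 and ζ = 8.4/(2ω_n) = 0.275.
%OS = 100·exp(−πζ/√(1−ζ²)) = 100·exp(−π·0.275/√0.9244) = 40.7%.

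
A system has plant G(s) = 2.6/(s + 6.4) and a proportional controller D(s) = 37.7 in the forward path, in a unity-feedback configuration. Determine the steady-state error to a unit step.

The loop is type 0. Static position error constant K_pos = D(0)·G(0) = 37.7·0.4062 = 15.32.
Steady-state error to a unit step: e_ss = 1/(1+K_pos) = 1/16.32 = 0.0613.

0.0613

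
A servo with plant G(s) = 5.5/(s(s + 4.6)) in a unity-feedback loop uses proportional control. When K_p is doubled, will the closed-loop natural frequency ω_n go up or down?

ω_n = √(5.5·K_p), which grows with K_p.

increase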